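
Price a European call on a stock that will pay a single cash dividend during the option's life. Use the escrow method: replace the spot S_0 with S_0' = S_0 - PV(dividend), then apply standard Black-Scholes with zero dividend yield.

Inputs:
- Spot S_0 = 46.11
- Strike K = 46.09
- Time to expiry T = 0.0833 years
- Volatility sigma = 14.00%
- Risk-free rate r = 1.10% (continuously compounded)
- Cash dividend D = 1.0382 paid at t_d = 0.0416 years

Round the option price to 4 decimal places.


Answer: Price = 0.3474

Derivation:
PV(D) = D * exp(-r * t_d) = 1.0382 * 0.99954250 = 1.03772503
S_0' = S_0 - PV(D) = 46.1100 - 1.03772503 = 45.07227497
d1 = (ln(S_0'/K) + (r + sigma^2/2)*T) / (sigma*sqrt(T)) = -0.50972215
d2 = d1 - sigma*sqrt(T) = -0.55012858
exp(-rT) = 0.99908412
N(d1) = 0.30512307; N(d2) = 0.29111559
C = S_0' * N(d1) - K * exp(-rT) * N(d2) = 45.07227497 * 0.30512307 - 46.0900 * 0.99908412 * 0.29111559 = 0.3474


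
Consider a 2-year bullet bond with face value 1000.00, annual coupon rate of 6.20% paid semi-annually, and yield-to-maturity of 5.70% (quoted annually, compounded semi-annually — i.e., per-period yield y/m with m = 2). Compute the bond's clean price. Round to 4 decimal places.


Answer: Price = 1009.3262

Derivation:
Coupon per period c = face * coupon_rate / m = 31.000000
Periods per year m = 2; per-period yield y/m = 0.028500
Number of cashflows N = 4
Cashflows (t years, CF_t, discount factor 1/(1+y/m)^(m*t), PV):
  t = 0.5000: CF_t = 31.000000, DF = 0.972290, PV = 30.140982
  t = 1.0000: CF_t = 31.000000, DF = 0.945347, PV = 29.305768
  t = 1.5000: CF_t = 31.000000, DF = 0.919152, PV = 28.493697
  t = 2.0000: CF_t = 1031.000000, DF = 0.893682, PV = 921.385729
Price P = sum_t PV_t = 1009.326176


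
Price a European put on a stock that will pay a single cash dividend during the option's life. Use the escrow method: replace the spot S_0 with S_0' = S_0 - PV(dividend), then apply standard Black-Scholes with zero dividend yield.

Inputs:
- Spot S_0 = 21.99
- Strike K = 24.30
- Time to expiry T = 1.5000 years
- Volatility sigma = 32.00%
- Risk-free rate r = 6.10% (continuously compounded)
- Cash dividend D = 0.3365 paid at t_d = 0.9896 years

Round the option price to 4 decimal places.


Answer: Price = 3.6629

Derivation:
PV(D) = D * exp(-r * t_d) = 0.3365 * 0.94142029 = 0.31678793
S_0' = S_0 - PV(D) = 21.9900 - 0.31678793 = 21.67321207
d1 = (ln(S_0'/K) + (r + sigma^2/2)*T) / (sigma*sqrt(T)) = 0.13753038
d2 = d1 - sigma*sqrt(T) = -0.25438798
exp(-rT) = 0.91256132
N(-d1) = 0.44530579; N(-d2) = 0.60040208
P = K * exp(-rT) * N(-d2) - S_0' * N(-d1) = 24.3000 * 0.91256132 * 0.60040208 - 21.67321207 * 0.44530579 = 3.6629


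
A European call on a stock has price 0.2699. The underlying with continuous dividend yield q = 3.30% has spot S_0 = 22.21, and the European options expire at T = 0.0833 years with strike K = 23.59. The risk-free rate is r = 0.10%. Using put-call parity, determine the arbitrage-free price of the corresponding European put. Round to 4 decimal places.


Put-call parity: C - P = S_0 * exp(-qT) - K * exp(-rT).
S_0 * exp(-qT) = 22.2100 * 0.99725487 = 22.14903077
K * exp(-rT) = 23.5900 * 0.99991670 = 23.58803503
P = C - S*exp(-qT) + K*exp(-rT)
P = 0.2699 - 22.14903077 + 23.58803503 = 1.7089

Answer: Put price = 1.7089


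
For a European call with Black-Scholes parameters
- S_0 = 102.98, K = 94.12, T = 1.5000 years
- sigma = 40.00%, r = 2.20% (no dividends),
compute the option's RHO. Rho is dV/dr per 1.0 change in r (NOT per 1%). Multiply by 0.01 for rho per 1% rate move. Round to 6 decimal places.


d1 = 0.4959486593; d2 = 0.0060507107
phi(d1) = 0.3527763227; exp(-qT) = 1.0000000000; exp(-rT) = 0.9675385596
N(d2) = 0.5024138696
Rho = K*T*exp(-rT)*N(d2) = 94.1200 * 1.5000 * 0.9675385596 * 0.5024138696 = 68.628274

Answer: Rho = 68.628274


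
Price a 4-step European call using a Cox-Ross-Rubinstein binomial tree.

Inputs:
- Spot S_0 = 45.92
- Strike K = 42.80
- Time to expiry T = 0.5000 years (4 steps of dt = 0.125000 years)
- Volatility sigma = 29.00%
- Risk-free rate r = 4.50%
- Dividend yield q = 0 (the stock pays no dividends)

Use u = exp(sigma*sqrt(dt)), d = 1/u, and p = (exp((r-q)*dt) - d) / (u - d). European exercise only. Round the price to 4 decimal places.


dt = T/N = 0.125000
u = exp(sigma*sqrt(dt)) = 1.107971; d = 1/u = 0.902551
p = (exp((r-q)*dt) - d) / (u - d) = 0.501850
Discount per step: exp(-r*dt) = 0.994391
Stock lattice S(k, i) with i counting down-moves:
  k=0: S(0,0) = 45.9200
  k=1: S(1,0) = 50.8780; S(1,1) = 41.4451
  k=2: S(2,0) = 56.3714; S(2,1) = 45.9200; S(2,2) = 37.4063
  k=3: S(3,0) = 62.4579; S(3,1) = 50.8780; S(3,2) = 41.4451; S(3,3) = 33.7611
  k=4: S(4,0) = 69.2015; S(4,1) = 56.3714; S(4,2) = 45.9200; S(4,3) = 37.4063; S(4,4) = 30.4711
Terminal payoffs V(N, i) = max(S_T - K, 0):
  V(4,0) = 26.401510; V(4,1) = 13.571388; V(4,2) = 3.120000; V(4,3) = 0.000000; V(4,4) = 0.000000
Backward induction: V(k, i) = exp(-r*dt) * [p * V(k+1, i) + (1-p) * V(k+1, i+1)].
  V(3,0) = exp(-r*dt) * [p*26.401510 + (1-p)*13.571388] = 19.897941
  V(3,1) = exp(-r*dt) * [p*13.571388 + (1-p)*3.120000] = 8.318106
  V(3,2) = exp(-r*dt) * [p*3.120000 + (1-p)*0.000000] = 1.556989
  V(3,3) = exp(-r*dt) * [p*0.000000 + (1-p)*0.000000] = 0.000000
  V(2,0) = exp(-r*dt) * [p*19.897941 + (1-p)*8.318106] = 14.050189
  V(2,1) = exp(-r*dt) * [p*8.318106 + (1-p)*1.556989] = 4.922288
  V(2,2) = exp(-r*dt) * [p*1.556989 + (1-p)*0.000000] = 0.776992
  V(1,0) = exp(-r*dt) * [p*14.050189 + (1-p)*4.922288] = 9.449819
  V(1,1) = exp(-r*dt) * [p*4.922288 + (1-p)*0.776992] = 2.841281
  V(0,0) = exp(-r*dt) * [p*9.449819 + (1-p)*2.841281] = 6.123234

Answer: Price = V(0,0) = 6.1232


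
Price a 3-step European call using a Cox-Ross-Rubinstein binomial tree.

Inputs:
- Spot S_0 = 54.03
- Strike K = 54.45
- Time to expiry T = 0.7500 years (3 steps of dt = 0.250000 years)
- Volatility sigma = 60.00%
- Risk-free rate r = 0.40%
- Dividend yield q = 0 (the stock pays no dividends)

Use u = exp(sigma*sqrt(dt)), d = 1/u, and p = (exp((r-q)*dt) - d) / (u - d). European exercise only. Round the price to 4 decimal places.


Answer: Price = V(0,0) = 11.8764

Derivation:
dt = T/N = 0.250000
u = exp(sigma*sqrt(dt)) = 1.349859; d = 1/u = 0.740818
p = (exp((r-q)*dt) - d) / (u - d) = 0.427200
Discount per step: exp(-r*dt) = 0.999000
Stock lattice S(k, i) with i counting down-moves:
  k=0: S(0,0) = 54.0300
  k=1: S(1,0) = 72.9329; S(1,1) = 40.0264
  k=2: S(2,0) = 98.4491; S(2,1) = 54.0300; S(2,2) = 29.6523
  k=3: S(3,0) = 132.8924; S(3,1) = 72.9329; S(3,2) = 40.0264; S(3,3) = 21.9670
Terminal payoffs V(N, i) = max(S_T - K, 0):
  V(3,0) = 78.442356; V(3,1) = 18.482871; V(3,2) = 0.000000; V(3,3) = 0.000000
Backward induction: V(k, i) = exp(-r*dt) * [p * V(k+1, i) + (1-p) * V(k+1, i+1)].
  V(2,0) = exp(-r*dt) * [p*78.442356 + (1-p)*18.482871] = 44.053502
  V(2,1) = exp(-r*dt) * [p*18.482871 + (1-p)*0.000000] = 7.887995
  V(2,2) = exp(-r*dt) * [p*0.000000 + (1-p)*0.000000] = 0.000000
  V(1,0) = exp(-r*dt) * [p*44.053502 + (1-p)*7.887995] = 23.314582
  V(1,1) = exp(-r*dt) * [p*7.887995 + (1-p)*0.000000] = 3.366385
  V(0,0) = exp(-r*dt) * [p*23.314582 + (1-p)*3.366385] = 11.876377


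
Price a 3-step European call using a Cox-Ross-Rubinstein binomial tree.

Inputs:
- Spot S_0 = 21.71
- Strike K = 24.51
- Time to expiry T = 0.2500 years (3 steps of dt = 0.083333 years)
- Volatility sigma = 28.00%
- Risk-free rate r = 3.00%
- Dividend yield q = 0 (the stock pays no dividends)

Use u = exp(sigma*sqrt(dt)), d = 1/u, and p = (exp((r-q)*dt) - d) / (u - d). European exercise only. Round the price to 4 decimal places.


dt = T/N = 0.083333
u = exp(sigma*sqrt(dt)) = 1.084186; d = 1/u = 0.922351
p = (exp((r-q)*dt) - d) / (u - d) = 0.495271
Discount per step: exp(-r*dt) = 0.997503
Stock lattice S(k, i) with i counting down-moves:
  k=0: S(0,0) = 21.7100
  k=1: S(1,0) = 23.5377; S(1,1) = 20.0242
  k=2: S(2,0) = 25.5192; S(2,1) = 21.7100; S(2,2) = 18.4694
  k=3: S(3,0) = 27.6675; S(3,1) = 23.5377; S(3,2) = 20.0242; S(3,3) = 17.0353
Terminal payoffs V(N, i) = max(S_T - K, 0):
  V(3,0) = 3.157546; V(3,1) = 0.000000; V(3,2) = 0.000000; V(3,3) = 0.000000
Backward induction: V(k, i) = exp(-r*dt) * [p * V(k+1, i) + (1-p) * V(k+1, i+1)].
  V(2,0) = exp(-r*dt) * [p*3.157546 + (1-p)*0.000000] = 1.559936
  V(2,1) = exp(-r*dt) * [p*0.000000 + (1-p)*0.000000] = 0.000000
  V(2,2) = exp(-r*dt) * [p*0.000000 + (1-p)*0.000000] = 0.000000
  V(1,0) = exp(-r*dt) * [p*1.559936 + (1-p)*0.000000] = 0.770662
  V(1,1) = exp(-r*dt) * [p*0.000000 + (1-p)*0.000000] = 0.000000
  V(0,0) = exp(-r*dt) * [p*0.770662 + (1-p)*0.000000] = 0.380733

Answer: Price = V(0,0) = 0.3807


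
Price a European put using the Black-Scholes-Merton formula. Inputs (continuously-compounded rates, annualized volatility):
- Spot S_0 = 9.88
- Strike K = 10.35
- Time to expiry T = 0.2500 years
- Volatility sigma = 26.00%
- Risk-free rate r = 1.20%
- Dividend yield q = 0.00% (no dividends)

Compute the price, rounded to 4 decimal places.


d1 = (ln(S/K) + (r - q + 0.5*sigma^2) * T) / (sigma * sqrt(T)) = -0.26941545
d2 = d1 - sigma * sqrt(T) = -0.39941545
exp(-rT) = 0.99700450; exp(-qT) = 1.00000000
P = K * exp(-rT) * N(-d2) - S_0 * exp(-qT) * N(-d1)
N(-d1) = 0.60619500; N(-d2) = 0.65520644
P = 10.3500 * 0.99700450 * 0.65520644 - 9.8800 * 1.00000000 * 0.60619500 = 0.7719

Answer: Price = 0.7719


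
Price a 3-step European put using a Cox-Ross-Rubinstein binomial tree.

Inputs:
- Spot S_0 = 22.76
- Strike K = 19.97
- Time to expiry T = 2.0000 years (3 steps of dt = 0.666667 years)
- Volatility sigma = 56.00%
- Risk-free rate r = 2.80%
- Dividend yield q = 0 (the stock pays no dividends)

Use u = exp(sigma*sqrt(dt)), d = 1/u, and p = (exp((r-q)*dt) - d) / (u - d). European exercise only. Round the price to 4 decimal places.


dt = T/N = 0.666667
u = exp(sigma*sqrt(dt)) = 1.579705; d = 1/u = 0.633030
p = (exp((r-q)*dt) - d) / (u - d) = 0.407545
Discount per step: exp(-r*dt) = 0.981506
Stock lattice S(k, i) with i counting down-moves:
  k=0: S(0,0) = 22.7600
  k=1: S(1,0) = 35.9541; S(1,1) = 14.4078
  k=2: S(2,0) = 56.7968; S(2,1) = 22.7600; S(2,2) = 9.1205
  k=3: S(3,0) = 89.7223; S(3,1) = 35.9541; S(3,2) = 14.4078; S(3,3) = 5.7736
Terminal payoffs V(N, i) = max(K - S_T, 0):
  V(3,0) = 0.000000; V(3,1) = 0.000000; V(3,2) = 5.562246; V(3,3) = 14.196431
Backward induction: V(k, i) = exp(-r*dt) * [p * V(k+1, i) + (1-p) * V(k+1, i+1)].
  V(2,0) = exp(-r*dt) * [p*0.000000 + (1-p)*0.000000] = 0.000000
  V(2,1) = exp(-r*dt) * [p*0.000000 + (1-p)*5.562246] = 3.234440
  V(2,2) = exp(-r*dt) * [p*5.562246 + (1-p)*14.196431] = 10.480150
  V(1,0) = exp(-r*dt) * [p*0.000000 + (1-p)*3.234440] = 1.880823
  V(1,1) = exp(-r*dt) * [p*3.234440 + (1-p)*10.480150] = 7.387996
  V(0,0) = exp(-r*dt) * [p*1.880823 + (1-p)*7.387996] = 5.048455

Answer: Price = V(0,0) = 5.0485


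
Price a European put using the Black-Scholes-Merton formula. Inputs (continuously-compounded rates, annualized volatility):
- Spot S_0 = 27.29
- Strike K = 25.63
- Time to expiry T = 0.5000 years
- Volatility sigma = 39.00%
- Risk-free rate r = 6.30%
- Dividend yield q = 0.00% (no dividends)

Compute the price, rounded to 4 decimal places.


Answer: Price = 1.7950

Derivation:
d1 = (ln(S/K) + (r - q + 0.5*sigma^2) * T) / (sigma * sqrt(T)) = 0.47967874
d2 = d1 - sigma * sqrt(T) = 0.20390709
exp(-rT) = 0.96899096; exp(-qT) = 1.00000000
P = K * exp(-rT) * N(-d2) - S_0 * exp(-qT) * N(-d1)
N(-d1) = 0.31572792; N(-d2) = 0.41921305
P = 25.6300 * 0.96899096 * 0.41921305 - 27.2900 * 1.00000000 * 0.31572792 = 1.7950


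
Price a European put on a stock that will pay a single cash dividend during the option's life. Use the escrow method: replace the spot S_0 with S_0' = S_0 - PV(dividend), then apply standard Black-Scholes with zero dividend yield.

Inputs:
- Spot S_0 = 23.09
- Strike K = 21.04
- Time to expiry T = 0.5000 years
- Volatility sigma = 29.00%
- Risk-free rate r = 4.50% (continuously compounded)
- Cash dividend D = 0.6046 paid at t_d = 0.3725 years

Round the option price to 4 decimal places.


PV(D) = D * exp(-r * t_d) = 0.6046 * 0.98337721 = 0.59454986
S_0' = S_0 - PV(D) = 23.0900 - 0.59454986 = 22.49545014
d1 = (ln(S_0'/K) + (r + sigma^2/2)*T) / (sigma*sqrt(T)) = 0.53843833
d2 = d1 - sigma*sqrt(T) = 0.33337737
exp(-rT) = 0.97775124
N(-d1) = 0.29513723; N(-d2) = 0.36942472
P = K * exp(-rT) * N(-d2) - S_0' * N(-d1) = 21.0400 * 0.97775124 * 0.36942472 - 22.49545014 * 0.29513723 = 0.9605

Answer: Price = 0.9605


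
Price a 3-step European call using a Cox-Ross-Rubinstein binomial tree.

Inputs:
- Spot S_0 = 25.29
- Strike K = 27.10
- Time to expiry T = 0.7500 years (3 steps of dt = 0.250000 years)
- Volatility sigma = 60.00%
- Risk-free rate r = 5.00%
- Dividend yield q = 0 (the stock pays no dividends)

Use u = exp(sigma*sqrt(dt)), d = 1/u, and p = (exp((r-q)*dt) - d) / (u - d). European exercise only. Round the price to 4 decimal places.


dt = T/N = 0.250000
u = exp(sigma*sqrt(dt)) = 1.349859; d = 1/u = 0.740818
p = (exp((r-q)*dt) - d) / (u - d) = 0.446210
Discount per step: exp(-r*dt) = 0.987578
Stock lattice S(k, i) with i counting down-moves:
  k=0: S(0,0) = 25.2900
  k=1: S(1,0) = 34.1379; S(1,1) = 18.7353
  k=2: S(2,0) = 46.0814; S(2,1) = 25.2900; S(2,2) = 13.8794
  k=3: S(3,0) = 62.2034; S(3,1) = 34.1379; S(3,2) = 18.7353; S(3,3) = 10.2821
Terminal payoffs V(N, i) = max(S_T - K, 0):
  V(3,0) = 35.103363; V(3,1) = 7.037929; V(3,2) = 0.000000; V(3,3) = 0.000000
Backward induction: V(k, i) = exp(-r*dt) * [p * V(k+1, i) + (1-p) * V(k+1, i+1)].
  V(2,0) = exp(-r*dt) * [p*35.103363 + (1-p)*7.037929] = 19.318026
  V(2,1) = exp(-r*dt) * [p*7.037929 + (1-p)*0.000000] = 3.101386
  V(2,2) = exp(-r*dt) * [p*0.000000 + (1-p)*0.000000] = 0.000000
  V(1,0) = exp(-r*dt) * [p*19.318026 + (1-p)*3.101386] = 10.209006
  V(1,1) = exp(-r*dt) * [p*3.101386 + (1-p)*0.000000] = 1.366680
  V(0,0) = exp(-r*dt) * [p*10.209006 + (1-p)*1.366680] = 5.246228

Answer: Price = V(0,0) = 5.2462


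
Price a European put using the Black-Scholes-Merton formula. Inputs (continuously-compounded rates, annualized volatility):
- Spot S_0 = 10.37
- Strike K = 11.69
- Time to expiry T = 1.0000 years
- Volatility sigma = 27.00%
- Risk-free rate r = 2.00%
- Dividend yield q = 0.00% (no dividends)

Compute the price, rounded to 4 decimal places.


d1 = (ln(S/K) + (r - q + 0.5*sigma^2) * T) / (sigma * sqrt(T)) = -0.23469168
d2 = d1 - sigma * sqrt(T) = -0.50469168
exp(-rT) = 0.98019867; exp(-qT) = 1.00000000
P = K * exp(-rT) * N(-d2) - S_0 * exp(-qT) * N(-d1)
N(-d1) = 0.59277598; N(-d2) = 0.69311230
P = 11.6900 * 0.98019867 * 0.69311230 - 10.3700 * 1.00000000 * 0.59277598 = 1.7950

Answer: Price = 1.7950


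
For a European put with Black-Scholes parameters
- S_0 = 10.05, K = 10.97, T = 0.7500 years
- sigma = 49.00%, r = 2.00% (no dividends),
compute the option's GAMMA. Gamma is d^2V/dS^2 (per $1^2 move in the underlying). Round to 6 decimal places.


Answer: Gamma = 0.093465

Derivation:
d1 = 0.0411117228; d2 = -0.3832407250
phi(d1) = 0.3986052819; exp(-qT) = 1.0000000000; exp(-rT) = 0.9851119396
Gamma = exp(-qT) * phi(d1) / (S * sigma * sqrt(T)) = 1.0000000000 * 0.3986052819 / (10.0500 * 0.4900 * 0.8660254038) = 0.093465


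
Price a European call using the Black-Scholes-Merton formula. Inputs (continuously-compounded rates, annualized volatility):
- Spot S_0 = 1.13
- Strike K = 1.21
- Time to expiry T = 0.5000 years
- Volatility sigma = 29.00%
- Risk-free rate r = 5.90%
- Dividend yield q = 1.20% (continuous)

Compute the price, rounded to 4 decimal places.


Answer: Price = 0.0703

Derivation:
d1 = (ln(S/K) + (r - q + 0.5*sigma^2) * T) / (sigma * sqrt(T)) = -0.11644209
d2 = d1 - sigma * sqrt(T) = -0.32150305
exp(-rT) = 0.97093088; exp(-qT) = 0.99401796
C = S_0 * exp(-qT) * N(d1) - K * exp(-rT) * N(d2)
N(d1) = 0.45365109; N(d2) = 0.37391460
C = 1.1300 * 0.99401796 * 0.45365109 - 1.2100 * 0.97093088 * 0.37391460 = 0.0703


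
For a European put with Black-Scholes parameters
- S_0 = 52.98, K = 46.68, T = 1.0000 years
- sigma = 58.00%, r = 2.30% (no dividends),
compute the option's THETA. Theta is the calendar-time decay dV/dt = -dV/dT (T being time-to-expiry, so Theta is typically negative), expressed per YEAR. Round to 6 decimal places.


d1 = 0.5479287525; d2 = -0.0320712475
phi(d1) = 0.3433340181; exp(-qT) = 1.0000000000; exp(-rT) = 0.9772624838
Theta = -S*exp(-qT)*phi(d1)*sigma/(2*sqrt(T)) + r*K*exp(-rT)*N(-d2) - q*S*exp(-qT)*N(-d1)
N(-d1) = 0.2918704126; N(-d2) = 0.5127923836; sqrt(T) = 1.0000000000
Term 1 = -52.9800 * 1.0000000000 * 0.3433340181 * 0.5800 / (2 * 1.0000000000) = -5.2750525209
Term 2 = 0.0230 * 46.6800 * 0.9772624838 * 0.5127923836 = 0.5380361748
Term 3 = 0 (no dividend yield, q = 0)
Theta = -5.2750525209 + (0.5380361748) + (0.0000000000) = -4.737016

Answer: Theta = -4.737016


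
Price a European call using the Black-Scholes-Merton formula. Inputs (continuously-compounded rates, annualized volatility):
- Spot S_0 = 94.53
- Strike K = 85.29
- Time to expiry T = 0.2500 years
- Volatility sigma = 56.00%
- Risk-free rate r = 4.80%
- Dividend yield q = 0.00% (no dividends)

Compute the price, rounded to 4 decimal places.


Answer: Price = 15.9021

Derivation:
d1 = (ln(S/K) + (r - q + 0.5*sigma^2) * T) / (sigma * sqrt(T)) = 0.55021439
d2 = d1 - sigma * sqrt(T) = 0.27021439
exp(-rT) = 0.98807171; exp(-qT) = 1.00000000
C = S_0 * exp(-qT) * N(d1) - K * exp(-rT) * N(d2)
N(d1) = 0.70891383; N(d2) = 0.60650234
C = 94.5300 * 1.00000000 * 0.70891383 - 85.2900 * 0.98807171 * 0.60650234 = 15.9021


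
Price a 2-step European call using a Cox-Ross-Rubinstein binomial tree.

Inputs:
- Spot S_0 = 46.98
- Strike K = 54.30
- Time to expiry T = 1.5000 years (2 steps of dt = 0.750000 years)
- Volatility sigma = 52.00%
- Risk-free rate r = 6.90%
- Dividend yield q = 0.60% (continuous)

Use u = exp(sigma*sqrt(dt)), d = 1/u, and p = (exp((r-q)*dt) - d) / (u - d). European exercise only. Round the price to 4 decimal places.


dt = T/N = 0.750000
u = exp(sigma*sqrt(dt)) = 1.568835; d = 1/u = 0.637416
p = (exp((r-q)*dt) - d) / (u - d) = 0.441228
Discount per step: exp(-r*dt) = 0.949566
Stock lattice S(k, i) with i counting down-moves:
  k=0: S(0,0) = 46.9800
  k=1: S(1,0) = 73.7039; S(1,1) = 29.9458
  k=2: S(2,0) = 115.6292; S(2,1) = 46.9800; S(2,2) = 19.0879
Terminal payoffs V(N, i) = max(S_T - K, 0):
  V(2,0) = 61.329186; V(2,1) = 0.000000; V(2,2) = 0.000000
Backward induction: V(k, i) = exp(-r*dt) * [p * V(k+1, i) + (1-p) * V(k+1, i+1)].
  V(1,0) = exp(-r*dt) * [p*61.329186 + (1-p)*0.000000] = 25.695418
  V(1,1) = exp(-r*dt) * [p*0.000000 + (1-p)*0.000000] = 0.000000
  V(0,0) = exp(-r*dt) * [p*25.695418 + (1-p)*0.000000] = 10.765747

Answer: Price = V(0,0) = 10.7657


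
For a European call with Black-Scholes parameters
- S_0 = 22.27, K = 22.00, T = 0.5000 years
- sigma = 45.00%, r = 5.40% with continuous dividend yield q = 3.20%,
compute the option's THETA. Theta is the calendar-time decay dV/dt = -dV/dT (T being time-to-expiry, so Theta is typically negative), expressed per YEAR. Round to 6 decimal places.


Answer: Theta = -2.831728

Derivation:
d1 = 0.2320033940; d2 = -0.0861946576
phi(d1) = 0.3883488208; exp(-qT) = 0.9841273201; exp(-rT) = 0.9733612415
Theta = -S*exp(-qT)*phi(d1)*sigma/(2*sqrt(T)) - r*K*exp(-rT)*N(d2) + q*S*exp(-qT)*N(d1)
N(d1) = 0.5917323111; N(d2) = 0.4656558388; sqrt(T) = 0.7071067812
Term 1 = -22.2700 * 0.9841273201 * 0.3883488208 * 0.4500 / (2 * 0.7071067812) = -2.7082640948
Term 2 = -0.0540 * 22.0000 * 0.9733612415 * 0.4656558388 = -0.5384625983
Term 3 = 0.0320 * 22.2700 * 0.9841273201 * 0.5917323111 = 0.4149987302
Theta = -2.7082640948 + (-0.5384625983) + (0.4149987302) = -2.831728


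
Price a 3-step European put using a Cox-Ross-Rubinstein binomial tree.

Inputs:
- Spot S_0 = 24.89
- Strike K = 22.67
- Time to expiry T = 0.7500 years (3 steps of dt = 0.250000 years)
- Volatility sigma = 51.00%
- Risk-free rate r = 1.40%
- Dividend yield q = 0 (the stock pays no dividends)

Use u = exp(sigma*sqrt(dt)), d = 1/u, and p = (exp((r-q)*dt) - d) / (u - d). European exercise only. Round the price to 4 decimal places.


dt = T/N = 0.250000
u = exp(sigma*sqrt(dt)) = 1.290462; d = 1/u = 0.774916
p = (exp((r-q)*dt) - d) / (u - d) = 0.443394
Discount per step: exp(-r*dt) = 0.996506
Stock lattice S(k, i) with i counting down-moves:
  k=0: S(0,0) = 24.8900
  k=1: S(1,0) = 32.1196; S(1,1) = 19.2877
  k=2: S(2,0) = 41.4491; S(2,1) = 24.8900; S(2,2) = 14.9463
  k=3: S(3,0) = 53.4885; S(3,1) = 32.1196; S(3,2) = 19.2877; S(3,3) = 11.5822
Terminal payoffs V(N, i) = max(K - S_T, 0):
  V(3,0) = 0.000000; V(3,1) = 0.000000; V(3,2) = 3.382328; V(3,3) = 11.087838
Backward induction: V(k, i) = exp(-r*dt) * [p * V(k+1, i) + (1-p) * V(k+1, i+1)].
  V(2,0) = exp(-r*dt) * [p*0.000000 + (1-p)*0.000000] = 0.000000
  V(2,1) = exp(-r*dt) * [p*0.000000 + (1-p)*3.382328] = 1.876046
  V(2,2) = exp(-r*dt) * [p*3.382328 + (1-p)*11.087838] = 7.644459
  V(1,0) = exp(-r*dt) * [p*0.000000 + (1-p)*1.876046] = 1.040570
  V(1,1) = exp(-r*dt) * [p*1.876046 + (1-p)*7.644459] = 5.069007
  V(0,0) = exp(-r*dt) * [p*1.040570 + (1-p)*5.069007] = 3.271352

Answer: Price = V(0,0) = 3.2714


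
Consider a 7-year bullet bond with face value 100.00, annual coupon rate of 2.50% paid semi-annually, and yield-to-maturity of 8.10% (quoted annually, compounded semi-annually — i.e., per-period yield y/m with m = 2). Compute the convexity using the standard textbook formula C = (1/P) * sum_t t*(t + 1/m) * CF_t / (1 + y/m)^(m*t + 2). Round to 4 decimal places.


Coupon per period c = face * coupon_rate / m = 1.250000
Periods per year m = 2; per-period yield y/m = 0.040500
Number of cashflows N = 14
Cashflows (t years, CF_t, discount factor 1/(1+y/m)^(m*t), PV):
  t = 0.5000: CF_t = 1.250000, DF = 0.961076, PV = 1.201346
  t = 1.0000: CF_t = 1.250000, DF = 0.923668, PV = 1.154585
  t = 1.5000: CF_t = 1.250000, DF = 0.887715, PV = 1.109644
  t = 2.0000: CF_t = 1.250000, DF = 0.853162, PV = 1.066453
  t = 2.5000: CF_t = 1.250000, DF = 0.819954, PV = 1.024943
  t = 3.0000: CF_t = 1.250000, DF = 0.788039, PV = 0.985048
  t = 3.5000: CF_t = 1.250000, DF = 0.757365, PV = 0.946707
  t = 4.0000: CF_t = 1.250000, DF = 0.727886, PV = 0.909857
  t = 4.5000: CF_t = 1.250000, DF = 0.699554, PV = 0.874442
  t = 5.0000: CF_t = 1.250000, DF = 0.672325, PV = 0.840406
  t = 5.5000: CF_t = 1.250000, DF = 0.646156, PV = 0.807694
  t = 6.0000: CF_t = 1.250000, DF = 0.621005, PV = 0.776256
  t = 6.5000: CF_t = 1.250000, DF = 0.596833, PV = 0.746041
  t = 7.0000: CF_t = 101.250000, DF = 0.573602, PV = 58.077224
Price P = sum_t PV_t = 70.520647
Convexity numerator sum_t t*(t + 1/m) * CF_t / (1+y/m)^(m*t + 2):
  t = 0.5000: term = 0.554822
  t = 1.0000: term = 1.599679
  t = 1.5000: term = 3.074828
  t = 2.0000: term = 4.925241
  t = 2.5000: term = 7.100300
  t = 3.0000: term = 9.553503
  t = 3.5000: term = 12.242195
  t = 4.0000: term = 15.127309
  t = 4.5000: term = 18.173124
  t = 5.0000: term = 21.347041
  t = 5.5000: term = 24.619365
  t = 6.0000: term = 27.963108
  t = 6.5000: term = 31.353797
  t = 7.0000: term = 2816.313406
Convexity = (1/P) * sum = 2993.947719 / 70.520647 = 42.454910

Answer: Convexity = 42.4549


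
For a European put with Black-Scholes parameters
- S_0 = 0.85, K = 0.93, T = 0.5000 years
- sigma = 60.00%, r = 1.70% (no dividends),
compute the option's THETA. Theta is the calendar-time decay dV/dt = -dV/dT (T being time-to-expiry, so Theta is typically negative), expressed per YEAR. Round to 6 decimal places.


Answer: Theta = -0.133541

Derivation:
d1 = 0.0201566995; d2 = -0.4041073692
phi(d1) = 0.3988612450; exp(-qT) = 1.0000000000; exp(-rT) = 0.9915360229
Theta = -S*exp(-qT)*phi(d1)*sigma/(2*sqrt(T)) + r*K*exp(-rT)*N(-d2) - q*S*exp(-qT)*N(-d1)
N(-d1) = 0.4919591848; N(-d2) = 0.6569331169; sqrt(T) = 0.7071067812
Term 1 = -0.8500 * 1.0000000000 * 0.3988612450 * 0.6000 / (2 * 0.7071067812) = -0.1438391205
Term 2 = 0.0170 * 0.9300 * 0.9915360229 * 0.6569331169 = 0.0102982048
Term 3 = 0 (no dividend yield, q = 0)
Theta = -0.1438391205 + (0.0102982048) + (0.0000000000) = -0.133541


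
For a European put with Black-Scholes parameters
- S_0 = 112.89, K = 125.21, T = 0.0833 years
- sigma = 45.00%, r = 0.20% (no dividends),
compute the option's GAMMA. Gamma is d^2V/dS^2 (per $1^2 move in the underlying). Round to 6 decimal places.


Answer: Gamma = 0.020825

Derivation:
d1 = -0.7312850195; d2 = -0.8611628468
phi(d1) = 0.3053405942; exp(-qT) = 1.0000000000; exp(-rT) = 0.9998334139
Gamma = exp(-qT) * phi(d1) / (S * sigma * sqrt(T)) = 1.0000000000 * 0.3053405942 / (112.8900 * 0.4500 * 0.2886173938) = 0.020825


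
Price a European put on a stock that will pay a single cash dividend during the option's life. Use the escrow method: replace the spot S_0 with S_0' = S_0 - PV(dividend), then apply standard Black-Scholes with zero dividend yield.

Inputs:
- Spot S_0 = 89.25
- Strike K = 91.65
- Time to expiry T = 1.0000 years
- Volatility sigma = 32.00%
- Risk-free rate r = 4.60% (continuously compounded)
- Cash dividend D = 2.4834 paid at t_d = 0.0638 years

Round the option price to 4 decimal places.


PV(D) = D * exp(-r * t_d) = 2.4834 * 0.99706950 = 2.47612240
S_0' = S_0 - PV(D) = 89.2500 - 2.47612240 = 86.77387760
d1 = (ln(S_0'/K) + (r + sigma^2/2)*T) / (sigma*sqrt(T)) = 0.13290204
d2 = d1 - sigma*sqrt(T) = -0.18709796
exp(-rT) = 0.95504196
N(-d1) = 0.44713543; N(-d2) = 0.57420809
P = K * exp(-rT) * N(-d2) - S_0' * N(-d1) = 91.6500 * 0.95504196 * 0.57420809 - 86.77387760 * 0.44713543 = 11.4605

Answer: Price = 11.4605


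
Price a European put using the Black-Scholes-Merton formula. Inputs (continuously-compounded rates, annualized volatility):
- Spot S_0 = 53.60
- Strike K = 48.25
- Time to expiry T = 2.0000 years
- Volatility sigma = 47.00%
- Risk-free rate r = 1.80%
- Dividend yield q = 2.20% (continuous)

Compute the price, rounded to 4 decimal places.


Answer: Price = 10.4931

Derivation:
d1 = (ln(S/K) + (r - q + 0.5*sigma^2) * T) / (sigma * sqrt(T)) = 0.47850554
d2 = d1 - sigma * sqrt(T) = -0.18617484
exp(-rT) = 0.96464029; exp(-qT) = 0.95695396
P = K * exp(-rT) * N(-d2) - S_0 * exp(-qT) * N(-d1)
N(-d1) = 0.31614522; N(-d2) = 0.57384617
P = 48.2500 * 0.96464029 * 0.57384617 - 53.6000 * 0.95695396 * 0.31614522 = 10.4931


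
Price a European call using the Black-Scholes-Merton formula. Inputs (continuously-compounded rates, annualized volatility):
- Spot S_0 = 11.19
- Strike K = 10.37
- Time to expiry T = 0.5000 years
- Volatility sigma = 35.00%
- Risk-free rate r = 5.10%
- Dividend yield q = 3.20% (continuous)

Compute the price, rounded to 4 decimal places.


d1 = (ln(S/K) + (r - q + 0.5*sigma^2) * T) / (sigma * sqrt(T)) = 0.46963406
d2 = d1 - sigma * sqrt(T) = 0.22214669
exp(-rT) = 0.97482238; exp(-qT) = 0.98412732
C = S_0 * exp(-qT) * N(d1) - K * exp(-rT) * N(d2)
N(d1) = 0.68069176; N(d2) = 0.58790015
C = 11.1900 * 0.98412732 * 0.68069176 - 10.3700 * 0.97482238 * 0.58790015 = 1.5530

Answer: Price = 1.5530


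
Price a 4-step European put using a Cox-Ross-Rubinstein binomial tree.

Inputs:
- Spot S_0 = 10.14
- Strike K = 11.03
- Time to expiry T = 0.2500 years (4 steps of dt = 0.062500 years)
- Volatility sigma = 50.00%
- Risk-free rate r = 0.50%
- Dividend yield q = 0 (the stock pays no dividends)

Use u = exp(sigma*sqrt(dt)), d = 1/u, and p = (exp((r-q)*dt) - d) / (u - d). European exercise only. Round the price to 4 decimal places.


Answer: Price = V(0,0) = 1.5911

Derivation:
dt = T/N = 0.062500
u = exp(sigma*sqrt(dt)) = 1.133148; d = 1/u = 0.882497
p = (exp((r-q)*dt) - d) / (u - d) = 0.470038
Discount per step: exp(-r*dt) = 0.999688
Stock lattice S(k, i) with i counting down-moves:
  k=0: S(0,0) = 10.1400
  k=1: S(1,0) = 11.4901; S(1,1) = 8.9485
  k=2: S(2,0) = 13.0200; S(2,1) = 10.1400; S(2,2) = 7.8970
  k=3: S(3,0) = 14.7536; S(3,1) = 11.4901; S(3,2) = 8.9485; S(3,3) = 6.9691
  k=4: S(4,0) = 16.7180; S(4,1) = 13.0200; S(4,2) = 10.1400; S(4,3) = 7.8970; S(4,4) = 6.1502
Terminal payoffs V(N, i) = max(K - S_T, 0):
  V(4,0) = 0.000000; V(4,1) = 0.000000; V(4,2) = 0.890000; V(4,3) = 3.132960; V(4,4) = 4.879779
Backward induction: V(k, i) = exp(-r*dt) * [p * V(k+1, i) + (1-p) * V(k+1, i+1)].
  V(3,0) = exp(-r*dt) * [p*0.000000 + (1-p)*0.000000] = 0.000000
  V(3,1) = exp(-r*dt) * [p*0.000000 + (1-p)*0.890000] = 0.471519
  V(3,2) = exp(-r*dt) * [p*0.890000 + (1-p)*3.132960] = 2.078035
  V(3,3) = exp(-r*dt) * [p*3.132960 + (1-p)*4.879779] = 4.057440
  V(2,0) = exp(-r*dt) * [p*0.000000 + (1-p)*0.471519] = 0.249809
  V(2,1) = exp(-r*dt) * [p*0.471519 + (1-p)*2.078035] = 1.322499
  V(2,2) = exp(-r*dt) * [p*2.078035 + (1-p)*4.057440] = 3.126068
  V(1,0) = exp(-r*dt) * [p*0.249809 + (1-p)*1.322499] = 0.818039
  V(1,1) = exp(-r*dt) * [p*1.322499 + (1-p)*3.126068] = 2.277611
  V(0,0) = exp(-r*dt) * [p*0.818039 + (1-p)*2.277611] = 1.591060


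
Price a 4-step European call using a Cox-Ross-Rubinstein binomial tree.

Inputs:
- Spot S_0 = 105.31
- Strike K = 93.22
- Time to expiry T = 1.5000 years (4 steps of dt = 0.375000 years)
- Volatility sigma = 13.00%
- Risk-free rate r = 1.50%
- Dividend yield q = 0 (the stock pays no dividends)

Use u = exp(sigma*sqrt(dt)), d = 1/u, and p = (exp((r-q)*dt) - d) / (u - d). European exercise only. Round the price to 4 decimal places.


dt = T/N = 0.375000
u = exp(sigma*sqrt(dt)) = 1.082863; d = 1/u = 0.923478
p = (exp((r-q)*dt) - d) / (u - d) = 0.515500
Discount per step: exp(-r*dt) = 0.994391
Stock lattice S(k, i) with i counting down-moves:
  k=0: S(0,0) = 105.3100
  k=1: S(1,0) = 114.0363; S(1,1) = 97.2515
  k=2: S(2,0) = 123.4857; S(2,1) = 105.3100; S(2,2) = 89.8096
  k=3: S(3,0) = 133.7181; S(3,1) = 114.0363; S(3,2) = 97.2515; S(3,3) = 82.9372
  k=4: S(4,0) = 144.7983; S(4,1) = 123.4857; S(4,2) = 105.3100; S(4,3) = 89.8096; S(4,4) = 76.5906
Terminal payoffs V(N, i) = max(S_T - K, 0):
  V(4,0) = 51.578345; V(4,1) = 30.265682; V(4,2) = 12.090000; V(4,3) = 0.000000; V(4,4) = 0.000000
Backward induction: V(k, i) = exp(-r*dt) * [p * V(k+1, i) + (1-p) * V(k+1, i+1)].
  V(3,0) = exp(-r*dt) * [p*51.578345 + (1-p)*30.265682] = 41.020961
  V(3,1) = exp(-r*dt) * [p*30.265682 + (1-p)*12.090000] = 21.339188
  V(3,2) = exp(-r*dt) * [p*12.090000 + (1-p)*0.000000] = 6.197433
  V(3,3) = exp(-r*dt) * [p*0.000000 + (1-p)*0.000000] = 0.000000
  V(2,0) = exp(-r*dt) * [p*41.020961 + (1-p)*21.339188] = 31.308530
  V(2,1) = exp(-r*dt) * [p*21.339188 + (1-p)*6.197433] = 13.924458
  V(2,2) = exp(-r*dt) * [p*6.197433 + (1-p)*0.000000] = 3.176855
  V(1,0) = exp(-r*dt) * [p*31.308530 + (1-p)*13.924458] = 22.757570
  V(1,1) = exp(-r*dt) * [p*13.924458 + (1-p)*3.176855] = 8.668345
  V(0,0) = exp(-r*dt) * [p*22.757570 + (1-p)*8.668345] = 15.841975

Answer: Price = V(0,0) = 15.8420


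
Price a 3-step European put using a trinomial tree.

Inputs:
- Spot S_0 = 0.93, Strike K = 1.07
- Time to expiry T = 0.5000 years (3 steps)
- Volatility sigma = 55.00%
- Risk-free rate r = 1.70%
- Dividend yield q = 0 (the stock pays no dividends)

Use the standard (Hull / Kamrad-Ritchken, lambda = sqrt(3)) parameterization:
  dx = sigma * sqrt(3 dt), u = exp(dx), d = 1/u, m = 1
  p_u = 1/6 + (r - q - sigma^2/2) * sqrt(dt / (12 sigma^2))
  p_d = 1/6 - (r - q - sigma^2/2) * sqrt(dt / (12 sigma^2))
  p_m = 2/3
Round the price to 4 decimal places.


Answer: Price = V(0,0) = 0.2310

Derivation:
dt = T/N = 0.166667; dx = sigma*sqrt(3*dt) = 0.388909
u = exp(dx) = 1.475370; d = 1/u = 0.677796
p_u = 0.137900, p_m = 0.666667, p_d = 0.195433
Discount per step: exp(-r*dt) = 0.997171
Stock lattice S(k, j) with j the centered position index:
  k=0: S(0,+0) = 0.9300
  k=1: S(1,-1) = 0.6304; S(1,+0) = 0.9300; S(1,+1) = 1.3721
  k=2: S(2,-2) = 0.4272; S(2,-1) = 0.6304; S(2,+0) = 0.9300; S(2,+1) = 1.3721; S(2,+2) = 2.0243
  k=3: S(3,-3) = 0.2896; S(3,-2) = 0.4272; S(3,-1) = 0.6304; S(3,+0) = 0.9300; S(3,+1) = 1.3721; S(3,+2) = 2.0243; S(3,+3) = 2.9867
Terminal payoffs V(N, j) = max(K - S_T, 0):
  V(3,-3) = 0.780412; V(3,-2) = 0.642751; V(3,-1) = 0.439650; V(3,+0) = 0.140000; V(3,+1) = 0.000000; V(3,+2) = 0.000000; V(3,+3) = 0.000000
Backward induction: V(k, j) = exp(-r*dt) * [p_u * V(k+1, j+1) + p_m * V(k+1, j) + p_d * V(k+1, j-1)]
  V(2,-2) = exp(-r*dt) * [p_u*0.439650 + p_m*0.642751 + p_d*0.780412] = 0.639831
  V(2,-1) = exp(-r*dt) * [p_u*0.140000 + p_m*0.439650 + p_d*0.642751] = 0.436781
  V(2,+0) = exp(-r*dt) * [p_u*0.000000 + p_m*0.140000 + p_d*0.439650] = 0.178748
  V(2,+1) = exp(-r*dt) * [p_u*0.000000 + p_m*0.000000 + p_d*0.140000] = 0.027283
  V(2,+2) = exp(-r*dt) * [p_u*0.000000 + p_m*0.000000 + p_d*0.000000] = 0.000000
  V(1,-1) = exp(-r*dt) * [p_u*0.178748 + p_m*0.436781 + p_d*0.639831] = 0.439634
  V(1,+0) = exp(-r*dt) * [p_u*0.027283 + p_m*0.178748 + p_d*0.436781] = 0.207700
  V(1,+1) = exp(-r*dt) * [p_u*0.000000 + p_m*0.027283 + p_d*0.178748] = 0.052972
  V(0,+0) = exp(-r*dt) * [p_u*0.052972 + p_m*0.207700 + p_d*0.439634] = 0.231035


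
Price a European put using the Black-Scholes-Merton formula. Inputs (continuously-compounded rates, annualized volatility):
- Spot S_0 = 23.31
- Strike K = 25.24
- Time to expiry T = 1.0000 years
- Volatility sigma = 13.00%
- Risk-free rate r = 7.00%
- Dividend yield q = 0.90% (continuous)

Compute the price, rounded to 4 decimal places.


d1 = (ln(S/K) + (r - q + 0.5*sigma^2) * T) / (sigma * sqrt(T)) = -0.07767373
d2 = d1 - sigma * sqrt(T) = -0.20767373
exp(-rT) = 0.93239382; exp(-qT) = 0.99104038
P = K * exp(-rT) * N(-d2) - S_0 * exp(-qT) * N(-d1)
N(-d1) = 0.53095620; N(-d2) = 0.58225813
P = 25.2400 * 0.93239382 * 0.58225813 - 23.3100 * 0.99104038 * 0.53095620 = 1.4369

Answer: Price = 1.4369


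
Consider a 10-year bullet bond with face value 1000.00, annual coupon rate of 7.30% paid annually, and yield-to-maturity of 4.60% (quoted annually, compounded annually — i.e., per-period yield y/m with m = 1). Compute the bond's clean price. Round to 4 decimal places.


Coupon per period c = face * coupon_rate / m = 73.000000
Periods per year m = 1; per-period yield y/m = 0.046000
Number of cashflows N = 10
Cashflows (t years, CF_t, discount factor 1/(1+y/m)^(m*t), PV):
  t = 1.0000: CF_t = 73.000000, DF = 0.956023, PV = 69.789675
  t = 2.0000: CF_t = 73.000000, DF = 0.913980, PV = 66.720531
  t = 3.0000: CF_t = 73.000000, DF = 0.873786, PV = 63.786358
  t = 4.0000: CF_t = 73.000000, DF = 0.835359, PV = 60.981222
  t = 5.0000: CF_t = 73.000000, DF = 0.798623, PV = 58.299447
  t = 6.0000: CF_t = 73.000000, DF = 0.763501, PV = 55.735609
  t = 7.0000: CF_t = 73.000000, DF = 0.729925, PV = 53.284521
  t = 8.0000: CF_t = 73.000000, DF = 0.697825, PV = 50.941225
  t = 9.0000: CF_t = 73.000000, DF = 0.667137, PV = 48.700980
  t = 10.0000: CF_t = 1073.000000, DF = 0.637798, PV = 684.357257
Price P = sum_t PV_t = 1212.596825

Answer: Price = 1212.5968


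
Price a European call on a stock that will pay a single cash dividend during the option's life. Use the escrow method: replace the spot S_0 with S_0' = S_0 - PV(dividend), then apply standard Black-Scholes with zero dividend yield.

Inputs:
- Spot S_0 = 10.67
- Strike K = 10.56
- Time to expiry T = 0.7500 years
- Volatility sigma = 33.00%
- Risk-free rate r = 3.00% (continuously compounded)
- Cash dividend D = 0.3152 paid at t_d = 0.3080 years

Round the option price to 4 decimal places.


Answer: Price = 1.1914

Derivation:
PV(D) = D * exp(-r * t_d) = 0.3152 * 0.99080256 = 0.31230097
S_0' = S_0 - PV(D) = 10.6700 - 0.31230097 = 10.35769903
d1 = (ln(S_0'/K) + (r + sigma^2/2)*T) / (sigma*sqrt(T)) = 0.15394024
d2 = d1 - sigma*sqrt(T) = -0.13184814
exp(-rT) = 0.97775124
N(d1) = 0.56117157; N(d2) = 0.44755220
C = S_0' * N(d1) - K * exp(-rT) * N(d2) = 10.35769903 * 0.56117157 - 10.5600 * 0.97775124 * 0.44755220 = 1.1914


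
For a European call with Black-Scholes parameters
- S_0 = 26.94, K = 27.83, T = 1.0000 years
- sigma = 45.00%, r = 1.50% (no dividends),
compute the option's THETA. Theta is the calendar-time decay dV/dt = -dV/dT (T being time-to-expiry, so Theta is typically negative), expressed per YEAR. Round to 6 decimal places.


d1 = 0.1861057677; d2 = -0.2638942323
phi(d1) = 0.3920930043; exp(-qT) = 1.0000000000; exp(-rT) = 0.9851119396
Theta = -S*exp(-qT)*phi(d1)*sigma/(2*sqrt(T)) - r*K*exp(-rT)*N(d2) + q*S*exp(-qT)*N(d1)
N(d1) = 0.5738190905; N(d2) = 0.3959307100; sqrt(T) = 1.0000000000
Term 1 = -26.9400 * 1.0000000000 * 0.3920930043 * 0.4500 / (2 * 1.0000000000) = -2.3766717456
Term 2 = -0.0150 * 27.8300 * 0.9851119396 * 0.3959307100 = -0.1628205573
Term 3 = 0 (no dividend yield, q = 0)
Theta = -2.3766717456 + (-0.1628205573) + (0.0000000000) = -2.539492

Answer: Theta = -2.539492


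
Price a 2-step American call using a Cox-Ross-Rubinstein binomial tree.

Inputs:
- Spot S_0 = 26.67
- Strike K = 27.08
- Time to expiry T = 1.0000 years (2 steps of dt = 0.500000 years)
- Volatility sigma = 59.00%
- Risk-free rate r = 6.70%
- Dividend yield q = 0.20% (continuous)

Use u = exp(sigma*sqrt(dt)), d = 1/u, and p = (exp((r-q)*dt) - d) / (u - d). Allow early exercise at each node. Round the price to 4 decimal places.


Answer: Price = V(0,0) = 6.0972

Derivation:
dt = T/N = 0.500000
u = exp(sigma*sqrt(dt)) = 1.517695; d = 1/u = 0.658894
p = (exp((r-q)*dt) - d) / (u - d) = 0.435654
Discount per step: exp(-r*dt) = 0.967055
Stock lattice S(k, i) with i counting down-moves:
  k=0: S(0,0) = 26.6700
  k=1: S(1,0) = 40.4769; S(1,1) = 17.5727
  k=2: S(2,0) = 61.4317; S(2,1) = 26.6700; S(2,2) = 11.5785
Terminal payoffs V(N, i) = max(S_T - K, 0):
  V(2,0) = 34.351660; V(2,1) = 0.000000; V(2,2) = 0.000000
Backward induction: V(k, i) = exp(-r*dt) * [p * V(k+1, i) + (1-p) * V(k+1, i+1)]; then take max(V_cont, immediate exercise) for American.
  V(1,0) = exp(-r*dt) * [p*34.351660 + (1-p)*0.000000] = 14.472392; exercise = 13.396936; V(1,0) = max -> 14.472392
  V(1,1) = exp(-r*dt) * [p*0.000000 + (1-p)*0.000000] = 0.000000; exercise = 0.000000; V(1,1) = max -> 0.000000
  V(0,0) = exp(-r*dt) * [p*14.472392 + (1-p)*0.000000] = 6.097234; exercise = 0.000000; V(0,0) = max -> 6.097234


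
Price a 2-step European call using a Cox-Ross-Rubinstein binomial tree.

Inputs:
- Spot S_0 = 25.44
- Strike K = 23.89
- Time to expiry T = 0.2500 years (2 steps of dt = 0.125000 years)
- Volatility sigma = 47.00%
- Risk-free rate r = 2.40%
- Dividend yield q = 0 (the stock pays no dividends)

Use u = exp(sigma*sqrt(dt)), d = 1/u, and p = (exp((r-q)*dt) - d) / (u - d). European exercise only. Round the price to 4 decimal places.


dt = T/N = 0.125000
u = exp(sigma*sqrt(dt)) = 1.180774; d = 1/u = 0.846902
p = (exp((r-q)*dt) - d) / (u - d) = 0.467552
Discount per step: exp(-r*dt) = 0.997004
Stock lattice S(k, i) with i counting down-moves:
  k=0: S(0,0) = 25.4400
  k=1: S(1,0) = 30.0389; S(1,1) = 21.5452
  k=2: S(2,0) = 35.4691; S(2,1) = 25.4400; S(2,2) = 18.2467
Terminal payoffs V(N, i) = max(S_T - K, 0):
  V(2,0) = 11.579137; V(2,1) = 1.550000; V(2,2) = 0.000000
Backward induction: V(k, i) = exp(-r*dt) * [p * V(k+1, i) + (1-p) * V(k+1, i+1)].
  V(1,0) = exp(-r*dt) * [p*11.579137 + (1-p)*1.550000] = 6.220451
  V(1,1) = exp(-r*dt) * [p*1.550000 + (1-p)*0.000000] = 0.722534
  V(0,0) = exp(-r*dt) * [p*6.220451 + (1-p)*0.722534] = 3.283231

Answer: Price = V(0,0) = 3.2832


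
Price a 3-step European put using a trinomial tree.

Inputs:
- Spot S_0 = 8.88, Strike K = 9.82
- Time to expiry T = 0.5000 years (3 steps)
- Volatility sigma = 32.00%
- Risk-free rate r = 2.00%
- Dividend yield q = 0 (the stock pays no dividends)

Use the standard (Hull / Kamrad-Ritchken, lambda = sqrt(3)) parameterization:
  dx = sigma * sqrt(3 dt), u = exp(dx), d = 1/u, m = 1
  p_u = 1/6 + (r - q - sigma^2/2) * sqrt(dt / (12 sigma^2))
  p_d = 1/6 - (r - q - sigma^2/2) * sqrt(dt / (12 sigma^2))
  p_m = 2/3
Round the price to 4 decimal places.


Answer: Price = V(0,0) = 1.3547

Derivation:
dt = T/N = 0.166667; dx = sigma*sqrt(3*dt) = 0.226274
u = exp(dx) = 1.253919; d = 1/u = 0.797499
p_u = 0.155176, p_m = 0.666667, p_d = 0.178157
Discount per step: exp(-r*dt) = 0.996672
Stock lattice S(k, j) with j the centered position index:
  k=0: S(0,+0) = 8.8800
  k=1: S(1,-1) = 7.0818; S(1,+0) = 8.8800; S(1,+1) = 11.1348
  k=2: S(2,-2) = 5.6477; S(2,-1) = 7.0818; S(2,+0) = 8.8800; S(2,+1) = 11.1348; S(2,+2) = 13.9621
  k=3: S(3,-3) = 4.5041; S(3,-2) = 5.6477; S(3,-1) = 7.0818; S(3,+0) = 8.8800; S(3,+1) = 11.1348; S(3,+2) = 13.9621; S(3,+3) = 17.5074
Terminal payoffs V(N, j) = max(K - S_T, 0):
  V(3,-3) = 5.315941; V(3,-2) = 4.172273; V(3,-1) = 2.738205; V(3,+0) = 0.940000; V(3,+1) = 0.000000; V(3,+2) = 0.000000; V(3,+3) = 0.000000
Backward induction: V(k, j) = exp(-r*dt) * [p_u * V(k+1, j+1) + p_m * V(k+1, j) + p_d * V(k+1, j-1)]
  V(2,-2) = exp(-r*dt) * [p_u*2.738205 + p_m*4.172273 + p_d*5.315941] = 4.139670
  V(2,-1) = exp(-r*dt) * [p_u*0.940000 + p_m*2.738205 + p_d*4.172273] = 2.705622
  V(2,+0) = exp(-r*dt) * [p_u*0.000000 + p_m*0.940000 + p_d*2.738205] = 1.110789
  V(2,+1) = exp(-r*dt) * [p_u*0.000000 + p_m*0.000000 + p_d*0.940000] = 0.166910
  V(2,+2) = exp(-r*dt) * [p_u*0.000000 + p_m*0.000000 + p_d*0.000000] = 0.000000
  V(1,-1) = exp(-r*dt) * [p_u*1.110789 + p_m*2.705622 + p_d*4.139670] = 2.704598
  V(1,+0) = exp(-r*dt) * [p_u*0.166910 + p_m*1.110789 + p_d*2.705622] = 1.244298
  V(1,+1) = exp(-r*dt) * [p_u*0.000000 + p_m*0.166910 + p_d*1.110789] = 0.308140
  V(0,+0) = exp(-r*dt) * [p_u*0.308140 + p_m*1.244298 + p_d*2.704598] = 1.354668
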